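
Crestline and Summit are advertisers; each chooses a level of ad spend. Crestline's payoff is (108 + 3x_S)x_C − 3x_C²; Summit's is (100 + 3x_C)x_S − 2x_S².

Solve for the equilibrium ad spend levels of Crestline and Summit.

48.8, 61.6

Expanding Crestline's payoff: 108x_C + 3x_Sx_C − 3x_C².
∂π/∂x_C = 108 + 3x_S − 6x_C = 0, so x_C = 18 + 0.5x_S.
Likewise for Summit: x_S = 25 + 0.75x_C.
Solving the two reaction functions simultaneously: (1 − (0.5)(0.75))x_C = 18 + 0.5·25, so 0.625x_C = 30.5 and x_C = 48.8.
Then x_S = 25 + 0.75·48.8 = 61.6.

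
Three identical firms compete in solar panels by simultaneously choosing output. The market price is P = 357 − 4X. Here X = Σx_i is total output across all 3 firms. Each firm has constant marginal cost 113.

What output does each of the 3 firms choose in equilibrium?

15.25

A representative firm's profit is π_i = x_i(357 − 4X) − 113x_i, with X = x_i + Σ_{j≠i} x_j.
First-order condition: 244 − 8x_i − 4Σ_{j≠i} x_j = 0.
Imposing symmetry (x_j = x for all j) turns Σ_{j≠i} x_j into 2x, so 244 = 16x and x = 15.25.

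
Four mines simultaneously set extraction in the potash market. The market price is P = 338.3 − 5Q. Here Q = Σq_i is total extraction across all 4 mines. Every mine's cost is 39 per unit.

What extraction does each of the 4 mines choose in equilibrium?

A representative mine's profit is π_i = q_i(338.3 − 5Q) − 39q_i, with Q = q_i + Σ_{j≠i} q_j.
First-order condition: 299.3 − 10q_i − 5Σ_{j≠i} q_j = 0.
In a symmetric equilibrium every mine chooses the same q, so Σ_{j≠i} q_j = 3q. The condition becomes 299.3 − 25q = 0, giving q = 299.3/25 = 11.972.

11.972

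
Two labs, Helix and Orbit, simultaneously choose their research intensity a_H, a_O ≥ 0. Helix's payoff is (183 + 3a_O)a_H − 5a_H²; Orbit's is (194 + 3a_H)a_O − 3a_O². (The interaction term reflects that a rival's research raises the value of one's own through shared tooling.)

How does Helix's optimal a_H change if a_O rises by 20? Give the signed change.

6

Expanding Helix's payoff: 183a_H + 3a_Oa_H − 5a_H².
∂π/∂a_H = 183 + 3a_O − 10a_H = 0, so a_H = 18.3 + 0.3a_O.
The reaction-function slope is 0.3, so a 20-unit rise in a_O moves a_H by 0.3 × 20 = 6. Helix's best response rises — the actions are strategic complements.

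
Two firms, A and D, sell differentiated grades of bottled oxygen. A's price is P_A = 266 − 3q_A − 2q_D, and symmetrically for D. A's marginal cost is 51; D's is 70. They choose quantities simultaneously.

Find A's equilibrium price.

Firm A's profit: π = q_A(266 − 3q_A − 2q_D) − 51q_A.
∂π/∂q_A = 215 − 6q_A − 2q_D = 0 ⇒ q_A = 215/6 − (1/3)q_D.
Similarly q_D = 98/3 − (1/3)q_A.
Solving the two reaction functions simultaneously: (1 − (−1/3)(−1/3))q_A = 215/6 − (1/3)·(98/3), so (8/9)q_A = 449/18 and q_A = 28.0625.
Then q_D = 98/3 − (1/3)·28.0625 = 23.3125.
P_A = 266 − 3·28.0625 − 2·23.3125 = 135.1875.

135.1875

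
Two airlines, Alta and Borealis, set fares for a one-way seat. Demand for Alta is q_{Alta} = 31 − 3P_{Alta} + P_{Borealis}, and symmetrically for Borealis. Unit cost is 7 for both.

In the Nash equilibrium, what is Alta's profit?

Alta's profit: π = (P_{Alta} − 7)(31 − 3P_{Alta} + P_{Borealis}).
∂π/∂P_{Alta} = 52 − 6P_{Alta} + P_{Borealis} = 0 ⇒ P_{Alta} = 26/3 + (1/6)P_{Borealis}.
Setting P_{Alta} = P_{Borealis} in the reaction function: P_{Alta} = 26/3 + (1/6)P_{Alta}, so P_{Alta} = (26/3) / (5/6) = 10.4.
q_{Alta} = 31 − 3·10.4 + 10.4 = 10.2.
Profit = (10.4 − 7)·10.2 = 34.68.

34.68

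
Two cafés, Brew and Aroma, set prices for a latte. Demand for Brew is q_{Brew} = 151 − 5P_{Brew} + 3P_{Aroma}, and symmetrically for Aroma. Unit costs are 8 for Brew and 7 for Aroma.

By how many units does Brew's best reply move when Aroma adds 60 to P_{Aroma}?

18

Brew's profit: π = (P_{Brew} − 8)(151 − 5P_{Brew} + 3P_{Aroma}).
∂π/∂P_{Brew} = 191 − 10P_{Brew} + 3P_{Aroma} = 0 ⇒ P_{Brew} = 19.1 + 0.3P_{Aroma}.
The reaction-function slope is 0.3, so a 60-unit rise in P_{Aroma} moves P_{Brew} by 0.3 × 60 = 18. Brew's best response rises — the actions are strategic complements.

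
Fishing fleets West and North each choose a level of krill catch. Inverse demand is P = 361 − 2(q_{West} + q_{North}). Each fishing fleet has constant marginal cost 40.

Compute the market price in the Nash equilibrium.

147

Fishing fleet West's profit: π = q_{West}(361 − 2(q_{West} + q_{North})) − 40q_{West}.
∂π/∂q_{West} = 321 − 4q_{West} − 2q_{North} = 0, so q_{West} = 80.25 − 0.5q_{North}.
Setting q_{West} = q_{North} in the reaction function: q_{West} = 80.25 − 0.5q_{West}, so q_{West} = 80.25 / 1.5 = 53.5.
Equilibrium price: P = 361 − 2·107 = 147.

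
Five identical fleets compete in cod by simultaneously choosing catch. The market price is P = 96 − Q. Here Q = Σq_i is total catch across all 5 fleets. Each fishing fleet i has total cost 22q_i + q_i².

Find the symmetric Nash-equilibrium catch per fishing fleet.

9.25

A representative fishing fleet's profit is π_i = q_i(96 − Q) − 22q_i − q_i², with Q = q_i + Σ_{j≠i} q_j.
First-order condition: 74 − 4q_i − Σ_{j≠i} q_j = 0.
In a symmetric equilibrium every fishing fleet chooses the same q, so Σ_{j≠i} q_j = 4q. The condition becomes 74 − 8q = 0, giving q = 74/8 = 9.25.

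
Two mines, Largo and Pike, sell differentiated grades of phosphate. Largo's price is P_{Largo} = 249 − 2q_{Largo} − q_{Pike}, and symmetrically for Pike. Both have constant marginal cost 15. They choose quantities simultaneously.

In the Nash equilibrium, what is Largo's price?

Mine Largo's profit: π = q_{Largo}(249 − 2q_{Largo} − q_{Pike}) − 15q_{Largo}.
∂π/∂q_{Largo} = 234 − 4q_{Largo} − q_{Pike} = 0 ⇒ q_{Largo} = 58.5 − 0.25q_{Pike}.
The game is symmetric, so in equilibrium q_{Pike} = q_{Largo}: the reaction function gives 1.25q_{Largo} = 58.5, hence q_{Largo} = 46.8.
P_{Largo} = 249 − 2·46.8 − 46.8 = 108.6.

108.6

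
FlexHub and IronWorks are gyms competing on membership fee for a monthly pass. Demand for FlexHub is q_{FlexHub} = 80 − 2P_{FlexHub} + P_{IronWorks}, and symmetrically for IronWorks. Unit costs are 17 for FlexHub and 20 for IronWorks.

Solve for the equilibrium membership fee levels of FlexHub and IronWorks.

FlexHub's profit: π = (P_{FlexHub} − 17)(80 − 2P_{FlexHub} + P_{IronWorks}).
∂π/∂P_{FlexHub} = 114 − 4P_{FlexHub} + P_{IronWorks} = 0 ⇒ P_{FlexHub} = 28.5 + 0.25P_{IronWorks}.
Similarly P_{IronWorks} = 30 + 0.25P_{FlexHub}.
Solving the two reaction functions simultaneously: (1 − (0.25)(0.25))P_{FlexHub} = 28.5 + 0.25·30, so 0.9375P_{FlexHub} = 36 and P_{FlexHub} = 38.4.
Then P_{IronWorks} = 30 + 0.25·38.4 = 39.6.

38.4, 39.6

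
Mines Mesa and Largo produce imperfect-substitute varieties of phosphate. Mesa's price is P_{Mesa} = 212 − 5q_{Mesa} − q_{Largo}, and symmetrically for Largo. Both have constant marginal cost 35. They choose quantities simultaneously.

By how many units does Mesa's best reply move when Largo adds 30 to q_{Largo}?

Mine Mesa's profit: π = q_{Mesa}(212 − 5q_{Mesa} − q_{Largo}) − 35q_{Mesa}.
∂π/∂q_{Mesa} = 177 − 10q_{Mesa} − q_{Largo} = 0 ⇒ q_{Mesa} = 17.7 − 0.1q_{Largo}.
The reaction-function slope is −0.1, so a 30-unit rise in q_{Largo} moves q_{Mesa} by −0.1 × 30 = −3. Mesa's best response falls — the actions are strategic substitutes.

-3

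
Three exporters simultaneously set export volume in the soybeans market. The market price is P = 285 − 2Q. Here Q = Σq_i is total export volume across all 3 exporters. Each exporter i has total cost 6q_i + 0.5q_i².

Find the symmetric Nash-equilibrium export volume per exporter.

31

A representative exporter's profit is π_i = q_i(285 − 2Q) − 6q_i − 0.5q_i², with Q = q_i + Σ_{j≠i} q_j.
First-order condition: 279 − 5q_i − 2Σ_{j≠i} q_j = 0.
With identical exporters, set every q_j = q: then 279 − 5q − 4q = 0, i.e. q = 279/9 = 31.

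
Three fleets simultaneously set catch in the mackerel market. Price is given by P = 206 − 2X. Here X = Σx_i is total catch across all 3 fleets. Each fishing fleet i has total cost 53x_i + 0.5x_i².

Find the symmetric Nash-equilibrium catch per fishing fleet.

A representative fishing fleet's profit is π_i = x_i(206 − 2X) − 53x_i − 0.5x_i², with X = x_i + Σ_{j≠i} x_j.
First-order condition: 153 − 5x_i − 2Σ_{j≠i} x_j = 0.
In a symmetric equilibrium every fishing fleet chooses the same x, so Σ_{j≠i} x_j = 2x. The condition becomes 153 − 9x = 0, giving x = 153/9 = 17.

17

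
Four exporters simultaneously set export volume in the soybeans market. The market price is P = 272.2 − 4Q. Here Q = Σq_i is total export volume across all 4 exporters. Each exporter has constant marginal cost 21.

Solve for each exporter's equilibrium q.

12.56

A representative exporter's profit is π_i = q_i(272.2 − 4Q) − 21q_i, with Q = q_i + Σ_{j≠i} q_j.
First-order condition: 251.2 − 8q_i − 4Σ_{j≠i} q_j = 0.
Imposing symmetry (q_j = q for all j) turns Σ_{j≠i} q_j into 3q, so 251.2 = 20q and q = 12.56.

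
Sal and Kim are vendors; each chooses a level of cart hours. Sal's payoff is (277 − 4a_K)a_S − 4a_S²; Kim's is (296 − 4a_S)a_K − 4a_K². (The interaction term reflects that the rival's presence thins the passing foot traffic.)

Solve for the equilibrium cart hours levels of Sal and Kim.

Expanding Sal's payoff: 277a_S − 4a_Ka_S − 4a_S².
∂π/∂a_S = 277 − 4a_K − 8a_S = 0, so a_S = 34.625 − 0.5a_K.
Likewise for Kim: a_K = 37 − 0.5a_S.
Substituting the second reaction function into the first: a_S = 34.625 − 0.5(37 − 0.5a_S), which gives 0.75a_S = 16.125 ⇒ a_S = 21.5.
Then a_K = 37 − 0.5·21.5 = 26.25.

21.5, 26.25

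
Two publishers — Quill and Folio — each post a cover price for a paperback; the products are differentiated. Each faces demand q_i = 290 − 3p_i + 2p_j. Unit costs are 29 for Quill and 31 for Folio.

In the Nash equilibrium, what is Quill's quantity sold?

Quill's profit: π = (p_{Quill} − 29)(290 − 3p_{Quill} + 2p_{Folio}).
∂π/∂p_{Quill} = 377 − 6p_{Quill} + 2p_{Folio} = 0 ⇒ p_{Quill} = 377/6 + (1/3)p_{Folio}.
Similarly p_{Folio} = 383/6 + (1/3)p_{Quill}.
Solving the two reaction functions simultaneously: (1 − (1/3)(1/3))p_{Quill} = 377/6 + (1/3)·(383/6), so (8/9)p_{Quill} = 757/9 and p_{Quill} = 94.625.
Then p_{Folio} = 383/6 + (1/3)·94.625 = 95.375.
q_{Quill} = 290 − 3·94.625 + 2·95.375 = 196.875.

196.875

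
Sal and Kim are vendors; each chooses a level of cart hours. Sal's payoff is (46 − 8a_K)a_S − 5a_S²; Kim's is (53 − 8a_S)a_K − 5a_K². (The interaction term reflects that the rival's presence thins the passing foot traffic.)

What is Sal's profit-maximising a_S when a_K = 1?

3.8

Expanding Sal's payoff: 46a_S − 8a_Ka_S − 5a_S².
∂π/∂a_S = 46 − 8a_K − 10a_S = 0, so a_S = 4.6 − 0.8a_K.
At a_K = 1: a_S = 4.6 − 0.8·1 = 3.8.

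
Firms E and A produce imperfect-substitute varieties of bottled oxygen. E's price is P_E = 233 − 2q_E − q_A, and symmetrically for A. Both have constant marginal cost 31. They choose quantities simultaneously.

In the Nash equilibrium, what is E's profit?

3264.32

Firm E's profit: π = q_E(233 − 2q_E − q_A) − 31q_E.
∂π/∂q_E = 202 − 4q_E − q_A = 0 ⇒ q_E = 50.5 − 0.25q_A.
By symmetry q_A = q_E; substituting into the reaction function, 1.25q_E = 50.5 and q_E = 40.4.
P_E = 233 − 2·40.4 − 40.4 = 111.8.
Profit = (111.8 − 31)·40.4 = 3264.32.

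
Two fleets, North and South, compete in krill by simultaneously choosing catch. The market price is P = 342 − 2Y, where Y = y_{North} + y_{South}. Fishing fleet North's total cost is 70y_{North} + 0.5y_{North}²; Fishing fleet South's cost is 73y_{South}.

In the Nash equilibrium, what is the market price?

173.125

Fishing fleet North's profit: π = y_{North}(342 − 2(y_{North} + y_{South})) − 70y_{North} − 0.5y_{North}².
∂π/∂y_{North} = 272 − 5y_{North} − 2y_{South} = 0, so y_{North} = 54.4 − 0.4y_{South}.
For South: ∂π/∂y_{South} = 269 − 4y_{South} − 2y_{North} = 0 ⇒ y_{South} = 67.25 − 0.5y_{North}.
Solving the two reaction functions simultaneously: (1 − (−0.4)(−0.5))y_{North} = 54.4 − 0.4·67.25, so 0.8y_{North} = 27.5 and y_{North} = 34.375.
Then y_{South} = 67.25 − 0.5·34.375 = 50.0625.
Equilibrium price: P = 342 − 2·84.4375 = 173.125.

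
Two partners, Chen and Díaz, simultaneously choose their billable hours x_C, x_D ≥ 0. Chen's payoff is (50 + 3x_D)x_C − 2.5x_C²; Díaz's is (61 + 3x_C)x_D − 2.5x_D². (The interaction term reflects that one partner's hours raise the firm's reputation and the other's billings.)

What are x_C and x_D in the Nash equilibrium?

Expanding Chen's payoff: 50x_C + 3x_Dx_C − 2.5x_C².
∂π/∂x_C = 50 + 3x_D − 5x_C = 0, so x_C = 10 + 0.6x_D.
Likewise for Díaz: x_D = 12.2 + 0.6x_C.
Substituting the second reaction function into the first: x_C = 10 + 0.6(12.2 + 0.6x_C), which gives 0.64x_C = 17.32 ⇒ x_C = 27.0625.
Then x_D = 12.2 + 0.6·27.0625 = 28.4375.

27.0625, 28.4375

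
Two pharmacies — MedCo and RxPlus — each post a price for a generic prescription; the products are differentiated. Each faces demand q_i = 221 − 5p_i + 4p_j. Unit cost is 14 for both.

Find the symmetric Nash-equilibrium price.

48.5

MedCo's profit: π = (p_{MedCo} − 14)(221 − 5p_{MedCo} + 4p_{RxPlus}).
∂π/∂p_{MedCo} = 291 − 10p_{MedCo} + 4p_{RxPlus} = 0 ⇒ p_{MedCo} = 29.1 + 0.4p_{RxPlus}.
The game is symmetric, so in equilibrium p_{RxPlus} = p_{MedCo}: the reaction function gives 0.6p_{MedCo} = 29.1, hence p_{MedCo} = 48.5.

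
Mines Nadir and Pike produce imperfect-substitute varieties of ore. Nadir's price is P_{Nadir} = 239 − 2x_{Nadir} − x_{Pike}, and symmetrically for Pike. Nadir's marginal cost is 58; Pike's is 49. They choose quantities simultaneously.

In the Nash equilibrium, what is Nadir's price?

Mine Nadir's profit: π = x_{Nadir}(239 − 2x_{Nadir} − x_{Pike}) − 58x_{Nadir}.
∂π/∂x_{Nadir} = 181 − 4x_{Nadir} − x_{Pike} = 0 ⇒ x_{Nadir} = 45.25 − 0.25x_{Pike}.
Similarly x_{Pike} = 47.5 − 0.25x_{Nadir}.
Substituting the second reaction function into the first: x_{Nadir} = 45.25 − 0.25(47.5 − 0.25x_{Nadir}), which gives 0.9375x_{Nadir} = 33.375 ⇒ x_{Nadir} = 35.6.
Then x_{Pike} = 47.5 − 0.25·35.6 = 38.6.
P_{Nadir} = 239 − 2·35.6 − 38.6 = 129.2.

129.2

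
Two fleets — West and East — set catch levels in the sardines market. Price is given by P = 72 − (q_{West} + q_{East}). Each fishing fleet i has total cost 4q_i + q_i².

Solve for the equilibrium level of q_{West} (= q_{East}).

Fishing fleet West's profit: π = q_{West}(72 − (q_{West} + q_{East})) − 4q_{West} − q_{West}².
∂π/∂q_{West} = 68 − 4q_{West} − q_{East} = 0, so q_{West} = 17 − 0.25q_{East}.
The game is symmetric, so in equilibrium q_{East} = q_{West}: the reaction function gives 1.25q_{West} = 17, hence q_{West} = 13.6.

13.6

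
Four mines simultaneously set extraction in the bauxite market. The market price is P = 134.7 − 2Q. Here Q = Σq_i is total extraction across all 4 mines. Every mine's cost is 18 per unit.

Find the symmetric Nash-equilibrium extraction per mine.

11.67

A representative mine's profit is π_i = q_i(134.7 − 2Q) − 18q_i, with Q = q_i + Σ_{j≠i} q_j.
First-order condition: 116.7 − 4q_i − 2Σ_{j≠i} q_j = 0.
In a symmetric equilibrium every mine chooses the same q, so Σ_{j≠i} q_j = 3q. The condition becomes 116.7 − 10q = 0, giving q = 116.7/10 = 11.67.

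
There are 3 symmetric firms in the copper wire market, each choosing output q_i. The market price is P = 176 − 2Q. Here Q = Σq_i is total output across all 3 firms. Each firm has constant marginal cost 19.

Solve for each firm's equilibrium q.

A representative firm's profit is π_i = q_i(176 − 2Q) − 19q_i, with Q = q_i + Σ_{j≠i} q_j.
First-order condition: 157 − 4q_i − 2Σ_{j≠i} q_j = 0.
In a symmetric equilibrium every firm chooses the same q, so Σ_{j≠i} q_j = 2q. The condition becomes 157 − 8q = 0, giving q = 157/8 = 19.625.

19.625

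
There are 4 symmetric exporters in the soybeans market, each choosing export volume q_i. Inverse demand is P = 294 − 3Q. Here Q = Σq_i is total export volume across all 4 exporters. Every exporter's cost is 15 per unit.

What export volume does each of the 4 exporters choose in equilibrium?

18.6

A representative exporter's profit is π_i = q_i(294 − 3Q) − 15q_i, with Q = q_i + Σ_{j≠i} q_j.
First-order condition: 279 − 6q_i − 3Σ_{j≠i} q_j = 0.
With identical exporters, set every q_j = q: then 279 − 6q − 9q = 0, i.e. q = 279/15 = 18.6.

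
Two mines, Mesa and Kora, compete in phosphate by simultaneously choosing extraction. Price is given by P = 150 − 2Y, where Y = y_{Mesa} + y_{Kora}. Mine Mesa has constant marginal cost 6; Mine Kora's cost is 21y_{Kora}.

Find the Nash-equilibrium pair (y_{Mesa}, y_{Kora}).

26.5, 19

Mine Mesa's profit: π = y_{Mesa}(150 − 2(y_{Mesa} + y_{Kora})) − 6y_{Mesa}.
∂π/∂y_{Mesa} = 144 − 4y_{Mesa} − 2y_{Kora} = 0, so y_{Mesa} = 36 − 0.5y_{Kora}.
By the same steps for Kora: y_{Kora} = 32.25 − 0.5y_{Mesa}.
Solving the two reaction functions simultaneously: (1 − (−0.5)(−0.5))y_{Mesa} = 36 − 0.5·32.25, so 0.75y_{Mesa} = 19.875 and y_{Mesa} = 26.5.
Then y_{Kora} = 32.25 − 0.5·26.5 = 19.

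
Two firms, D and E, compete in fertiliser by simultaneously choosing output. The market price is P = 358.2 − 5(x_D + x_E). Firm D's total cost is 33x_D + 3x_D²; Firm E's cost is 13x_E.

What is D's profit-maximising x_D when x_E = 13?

16.2625

Firm D's profit: π = x_D(358.2 − 5(x_D + x_E)) − 33x_D − 3x_D².
∂π/∂x_D = 325.2 − 16x_D − 5x_E = 0, so x_D = 20.325 − 0.3125x_E.
At x_E = 13: x_D = 20.325 − 0.3125·13 = 16.2625.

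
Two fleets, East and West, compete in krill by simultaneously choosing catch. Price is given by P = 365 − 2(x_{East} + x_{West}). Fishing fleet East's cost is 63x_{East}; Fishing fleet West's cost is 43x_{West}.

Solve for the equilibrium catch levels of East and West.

Fishing fleet East's profit: π = x_{East}(365 − 2(x_{East} + x_{West})) − 63x_{East}.
∂π/∂x_{East} = 302 − 4x_{East} − 2x_{West} = 0, so x_{East} = 75.5 − 0.5x_{West}.
By the same steps for West: x_{West} = 80.5 − 0.5x_{East}.
Substituting the second reaction function into the first: x_{East} = 75.5 − 0.5(80.5 − 0.5x_{East}), which gives 0.75x_{East} = 35.25 ⇒ x_{East} = 47.
Then x_{West} = 80.5 − 0.5·47 = 57.

47, 57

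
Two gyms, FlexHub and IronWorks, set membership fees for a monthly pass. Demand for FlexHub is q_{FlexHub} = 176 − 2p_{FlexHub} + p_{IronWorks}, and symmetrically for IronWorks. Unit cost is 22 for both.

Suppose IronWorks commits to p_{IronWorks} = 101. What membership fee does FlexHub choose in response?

80.25

FlexHub's profit: π = (p_{FlexHub} − 22)(176 − 2p_{FlexHub} + p_{IronWorks}).
∂π/∂p_{FlexHub} = 220 − 4p_{FlexHub} + p_{IronWorks} = 0 ⇒ p_{FlexHub} = 55 + 0.25p_{IronWorks}.
At p_{IronWorks} = 101: p_{FlexHub} = 55 + 0.25·101 = 80.25.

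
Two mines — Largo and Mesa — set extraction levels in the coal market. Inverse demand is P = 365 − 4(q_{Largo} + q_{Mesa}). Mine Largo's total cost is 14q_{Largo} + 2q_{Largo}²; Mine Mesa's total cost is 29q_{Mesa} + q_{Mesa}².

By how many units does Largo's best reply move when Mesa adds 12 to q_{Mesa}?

Mine Largo's profit: π = q_{Largo}(365 − 4(q_{Largo} + q_{Mesa})) − 14q_{Largo} − 2q_{Largo}².
∂π/∂q_{Largo} = 351 − 12q_{Largo} − 4q_{Mesa} = 0, so q_{Largo} = 29.25 − (1/3)q_{Mesa}.
The reaction-function slope is −1/3, so a 12-unit rise in q_{Mesa} moves q_{Largo} by −1/3 × 12 = −4. Largo's best response falls — the actions are strategic substitutes.

-4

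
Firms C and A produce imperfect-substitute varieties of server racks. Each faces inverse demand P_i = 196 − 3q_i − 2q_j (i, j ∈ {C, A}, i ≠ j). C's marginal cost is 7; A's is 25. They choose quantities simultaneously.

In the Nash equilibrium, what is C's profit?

Firm C's profit: π = q_C(196 − 3q_C − 2q_A) − 7q_C.
∂π/∂q_C = 189 − 6q_C − 2q_A = 0 ⇒ q_C = 31.5 − (1/3)q_A.
Similarly q_A = 28.5 − (1/3)q_C.
Plugging q_A into C's best response: q_C = 31.5 − (1/3)(28.5 − (1/3)q_C) ⇒ (8/9)q_C = 22, so q_C = 24.75.
Then q_A = 28.5 − (1/3)·24.75 = 20.25.
P_C = 196 − 3·24.75 − 2·20.25 = 81.25.
Profit = (81.25 − 7)·24.75 = 1837.6875.

1837.6875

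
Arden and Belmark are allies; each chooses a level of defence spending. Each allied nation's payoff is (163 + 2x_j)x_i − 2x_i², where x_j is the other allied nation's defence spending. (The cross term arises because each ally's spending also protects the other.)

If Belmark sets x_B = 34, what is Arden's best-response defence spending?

57.75

Arden's payoff is (163 + 2x_B)x_A − 2x_A².
∂π/∂x_A = 163 + 2x_B − 4x_A = 0, so x_A = 40.75 + 0.5x_B.
At x_B = 34: x_A = 40.75 + 0.5·34 = 57.75.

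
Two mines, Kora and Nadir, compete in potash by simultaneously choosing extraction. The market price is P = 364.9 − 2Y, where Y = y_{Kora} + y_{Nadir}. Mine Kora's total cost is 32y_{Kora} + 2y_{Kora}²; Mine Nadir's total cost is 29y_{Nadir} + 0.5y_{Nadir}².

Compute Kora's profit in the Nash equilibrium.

3041.5225

Mine Kora's profit: π = y_{Kora}(364.9 − 2(y_{Kora} + y_{Nadir})) − 32y_{Kora} − 2y_{Kora}².
∂π/∂y_{Kora} = 332.9 − 8y_{Kora} − 2y_{Nadir} = 0, so y_{Kora} = 41.6125 − 0.25y_{Nadir}.
For Nadir: ∂π/∂y_{Nadir} = 335.9 − 5y_{Nadir} − 2y_{Kora} = 0 ⇒ y_{Nadir} = 67.18 − 0.4y_{Kora}.
Substituting the second reaction function into the first: y_{Kora} = 41.6125 − 0.25(67.18 − 0.4y_{Kora}), which gives 0.9y_{Kora} = 24.8175 ⇒ y_{Kora} = 27.575.
Then y_{Nadir} = 67.18 − 0.4·27.575 = 56.15.
Price P = 364.9 − 2·83.725 = 197.45.
Kora's profit: (197.45 − 32)·27.575 − 2(27.575)² = 3041.5225.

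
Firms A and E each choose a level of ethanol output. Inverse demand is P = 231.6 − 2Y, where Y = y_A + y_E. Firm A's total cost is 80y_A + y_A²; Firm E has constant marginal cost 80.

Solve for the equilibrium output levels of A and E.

Firm A's profit: π = y_A(231.6 − 2(y_A + y_E)) − 80y_A − y_A².
∂π/∂y_A = 151.6 − 6y_A − 2y_E = 0, so y_A = 379/15 − (1/3)y_E.
For E: ∂π/∂y_E = 151.6 − 4y_E − 2y_A = 0 ⇒ y_E = 37.9 − 0.5y_A.
Solving the two reaction functions simultaneously: (1 − (−1/3)(−0.5))y_A = 379/15 − (1/3)·37.9, so (5/6)y_A = 379/30 and y_A = 15.16.
Then y_E = 37.9 − 0.5·15.16 = 30.32.

15.16, 30.32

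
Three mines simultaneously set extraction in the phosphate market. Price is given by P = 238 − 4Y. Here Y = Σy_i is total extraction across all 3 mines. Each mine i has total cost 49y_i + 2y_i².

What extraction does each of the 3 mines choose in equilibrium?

A representative mine's profit is π_i = y_i(238 − 4Y) − 49y_i − 2y_i², with Y = y_i + Σ_{j≠i} y_j.
First-order condition: 189 − 12y_i − 4Σ_{j≠i} y_j = 0.
With identical mines, set every y_j = y: then 189 − 12y − 8y = 0, i.e. y = 189/20 = 9.45.

9.45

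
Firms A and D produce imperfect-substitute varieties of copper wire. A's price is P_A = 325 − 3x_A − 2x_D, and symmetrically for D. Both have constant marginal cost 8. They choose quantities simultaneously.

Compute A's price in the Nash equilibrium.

126.875

Firm A's profit: π = x_A(325 − 3x_A − 2x_D) − 8x_A.
∂π/∂x_A = 317 − 6x_A − 2x_D = 0 ⇒ x_A = 317/6 − (1/3)x_D.
Setting x_A = x_D in the reaction function: x_A = 317/6 − (1/3)x_A, so x_A = (317/6) / (4/3) = 39.625.
P_A = 325 − 3·39.625 − 2·39.625 = 126.875.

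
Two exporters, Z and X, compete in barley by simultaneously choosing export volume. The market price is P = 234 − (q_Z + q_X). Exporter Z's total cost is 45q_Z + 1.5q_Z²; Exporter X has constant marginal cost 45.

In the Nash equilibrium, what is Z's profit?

Exporter Z's profit: π = q_Z(234 − (q_Z + q_X)) − 45q_Z − 1.5q_Z².
∂π/∂q_Z = 189 − 5q_Z − q_X = 0, so q_Z = 37.8 − 0.2q_X.
For X: ∂π/∂q_X = 189 − 2q_X − q_Z = 0 ⇒ q_X = 94.5 − 0.5q_Z.
Plugging q_X into Z's best response: q_Z = 37.8 − 0.2(94.5 − 0.5q_Z) ⇒ 0.9q_Z = 18.9, so q_Z = 21.
Then q_X = 94.5 − 0.5·21 = 84.
Price P = 234 − 105 = 129.
Z's profit: (129 − 45)·21 − 1.5(21)² = 1102.5.

1102.5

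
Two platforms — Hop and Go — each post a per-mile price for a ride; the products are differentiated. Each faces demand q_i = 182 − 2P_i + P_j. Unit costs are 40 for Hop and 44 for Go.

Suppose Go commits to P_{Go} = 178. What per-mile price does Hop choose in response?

110

Hop's profit: π = (P_{Hop} − 40)(182 − 2P_{Hop} + P_{Go}).
∂π/∂P_{Hop} = 262 − 4P_{Hop} + P_{Go} = 0 ⇒ P_{Hop} = 65.5 + 0.25P_{Go}.
At P_{Go} = 178: P_{Hop} = 65.5 + 0.25·178 = 110.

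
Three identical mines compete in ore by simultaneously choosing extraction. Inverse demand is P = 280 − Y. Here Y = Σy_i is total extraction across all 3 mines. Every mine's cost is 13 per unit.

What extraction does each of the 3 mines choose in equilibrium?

A representative mine's profit is π_i = y_i(280 − Y) − 13y_i, with Y = y_i + Σ_{j≠i} y_j.
First-order condition: 267 − 2y_i − Σ_{j≠i} y_j = 0.
In a symmetric equilibrium every mine chooses the same y, so Σ_{j≠i} y_j = 2y. The condition becomes 267 − 4y = 0, giving y = 267/4 = 66.75.

66.75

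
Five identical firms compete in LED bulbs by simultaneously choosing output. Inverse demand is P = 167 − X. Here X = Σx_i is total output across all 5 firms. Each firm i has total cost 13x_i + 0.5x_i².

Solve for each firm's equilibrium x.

A representative firm's profit is π_i = x_i(167 − X) − 13x_i − 0.5x_i², with X = x_i + Σ_{j≠i} x_j.
First-order condition: 154 − 3x_i − Σ_{j≠i} x_j = 0.
Imposing symmetry (x_j = x for all j) turns Σ_{j≠i} x_j into 4x, so 154 = 7x and x = 22.

22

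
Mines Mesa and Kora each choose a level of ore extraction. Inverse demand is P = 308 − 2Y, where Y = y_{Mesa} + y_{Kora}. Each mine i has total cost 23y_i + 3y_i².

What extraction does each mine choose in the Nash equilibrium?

Mine Mesa's profit: π = y_{Mesa}(308 − 2(y_{Mesa} + y_{Kora})) − 23y_{Mesa} − 3y_{Mesa}².
∂π/∂y_{Mesa} = 285 − 10y_{Mesa} − 2y_{Kora} = 0, so y_{Mesa} = 28.5 − 0.2y_{Kora}.
The game is symmetric, so in equilibrium y_{Kora} = y_{Mesa}: the reaction function gives 1.2y_{Mesa} = 28.5, hence y_{Mesa} = 23.75.

23.75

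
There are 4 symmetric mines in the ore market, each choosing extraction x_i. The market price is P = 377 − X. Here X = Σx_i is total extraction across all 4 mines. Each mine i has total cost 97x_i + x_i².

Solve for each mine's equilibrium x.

A representative mine's profit is π_i = x_i(377 − X) − 97x_i − x_i², with X = x_i + Σ_{j≠i} x_j.
First-order condition: 280 − 4x_i − Σ_{j≠i} x_j = 0.
Imposing symmetry (x_j = x for all j) turns Σ_{j≠i} x_j into 3x, so 280 = 7x and x = 40.

40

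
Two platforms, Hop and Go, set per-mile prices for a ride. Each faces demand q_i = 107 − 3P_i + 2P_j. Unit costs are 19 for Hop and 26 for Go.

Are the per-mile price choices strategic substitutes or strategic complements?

Hop's profit: π = (P_{Hop} − 19)(107 − 3P_{Hop} + 2P_{Go}).
∂π/∂P_{Hop} = 164 − 6P_{Hop} + 2P_{Go} = 0 ⇒ P_{Hop} = 82/3 + (1/3)P_{Go}.
The best-response slope dP_{Hop}/dP_{Go} = 1/3 > 0: the reaction function is upward-sloping, so the choices are strategic complements.

strategic complements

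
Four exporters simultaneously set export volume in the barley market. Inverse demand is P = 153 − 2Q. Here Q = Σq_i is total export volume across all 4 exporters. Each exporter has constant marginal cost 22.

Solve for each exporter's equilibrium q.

13.1

A representative exporter's profit is π_i = q_i(153 − 2Q) − 22q_i, with Q = q_i + Σ_{j≠i} q_j.
First-order condition: 131 − 4q_i − 2Σ_{j≠i} q_j = 0.
Imposing symmetry (q_j = q for all j) turns Σ_{j≠i} q_j into 3q, so 131 = 10q and q = 13.1.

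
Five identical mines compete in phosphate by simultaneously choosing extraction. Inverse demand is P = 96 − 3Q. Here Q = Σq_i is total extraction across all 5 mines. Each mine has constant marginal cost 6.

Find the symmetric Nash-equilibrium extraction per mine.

A representative mine's profit is π_i = q_i(96 − 3Q) − 6q_i, with Q = q_i + Σ_{j≠i} q_j.
First-order condition: 90 − 6q_i − 3Σ_{j≠i} q_j = 0.
With identical mines, set every q_j = q: then 90 − 6q − 12q = 0, i.e. q = 90/18 = 5.

5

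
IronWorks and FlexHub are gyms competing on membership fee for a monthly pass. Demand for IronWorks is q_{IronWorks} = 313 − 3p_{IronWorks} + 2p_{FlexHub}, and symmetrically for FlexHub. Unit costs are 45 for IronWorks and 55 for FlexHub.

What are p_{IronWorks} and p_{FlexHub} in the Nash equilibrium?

IronWorks's profit: π = (p_{IronWorks} − 45)(313 − 3p_{IronWorks} + 2p_{FlexHub}).
∂π/∂p_{IronWorks} = 448 − 6p_{IronWorks} + 2p_{FlexHub} = 0 ⇒ p_{IronWorks} = 224/3 + (1/3)p_{FlexHub}.
Similarly p_{FlexHub} = 239/3 + (1/3)p_{IronWorks}.
Substituting the second reaction function into the first: p_{IronWorks} = 224/3 + (1/3)(239/3 + (1/3)p_{IronWorks}), which gives (8/9)p_{IronWorks} = 911/9 ⇒ p_{IronWorks} = 113.875.
Then p_{FlexHub} = 239/3 + (1/3)·113.875 = 117.625.

113.875, 117.625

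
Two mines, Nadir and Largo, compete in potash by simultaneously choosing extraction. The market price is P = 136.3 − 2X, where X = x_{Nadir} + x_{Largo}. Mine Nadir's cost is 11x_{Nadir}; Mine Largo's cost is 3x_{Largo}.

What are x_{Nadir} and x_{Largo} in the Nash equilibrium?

Mine Nadir's profit: π = x_{Nadir}(136.3 − 2(x_{Nadir} + x_{Largo})) − 11x_{Nadir}.
∂π/∂x_{Nadir} = 125.3 − 4x_{Nadir} − 2x_{Largo} = 0, so x_{Nadir} = 31.325 − 0.5x_{Largo}.
By the same steps for Largo: x_{Largo} = 33.325 − 0.5x_{Nadir}.
Solving the two reaction functions simultaneously: (1 − (−0.5)(−0.5))x_{Nadir} = 31.325 − 0.5·33.325, so 0.75x_{Nadir} = 14.6625 and x_{Nadir} = 19.55.
Then x_{Largo} = 33.325 − 0.5·19.55 = 23.55.

19.55, 23.55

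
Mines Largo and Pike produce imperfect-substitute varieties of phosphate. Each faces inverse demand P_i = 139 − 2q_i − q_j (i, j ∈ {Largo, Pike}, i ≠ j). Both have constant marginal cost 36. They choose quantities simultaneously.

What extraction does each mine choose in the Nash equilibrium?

20.6

Mine Largo's profit: π = q_{Largo}(139 − 2q_{Largo} − q_{Pike}) − 36q_{Largo}.
∂π/∂q_{Largo} = 103 − 4q_{Largo} − q_{Pike} = 0 ⇒ q_{Largo} = 25.75 − 0.25q_{Pike}.
By symmetry q_{Pike} = q_{Largo}; substituting into the reaction function, 1.25q_{Largo} = 25.75 and q_{Largo} = 20.6.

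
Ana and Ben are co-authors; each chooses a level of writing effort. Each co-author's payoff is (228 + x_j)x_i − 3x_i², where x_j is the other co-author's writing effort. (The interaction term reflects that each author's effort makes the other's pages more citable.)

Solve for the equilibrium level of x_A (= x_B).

Ana's payoff is (228 + x_B)x_A − 3x_A².
∂π/∂x_A = 228 + x_B − 6x_A = 0, so x_A = 38 + (1/6)x_B.
Setting x_A = x_B in the reaction function: x_A = 38 + (1/6)x_A, so x_A = 38 / (5/6) = 45.6.

45.6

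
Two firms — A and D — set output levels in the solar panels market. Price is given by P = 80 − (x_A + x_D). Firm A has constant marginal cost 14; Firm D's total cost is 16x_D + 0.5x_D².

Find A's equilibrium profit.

Firm A's profit: π = x_A(80 − (x_A + x_D)) − 14x_A.
∂π/∂x_A = 66 − 2x_A − x_D = 0, so x_A = 33 − 0.5x_D.
For D: ∂π/∂x_D = 64 − 3x_D − x_A = 0 ⇒ x_D = 64/3 − (1/3)x_A.
Substituting the second reaction function into the first: x_A = 33 − 0.5(64/3 − (1/3)x_A), which gives (5/6)x_A = 67/3 ⇒ x_A = 26.8.
Then x_D = 64/3 − (1/3)·26.8 = 12.4.
Price P = 80 − 39.2 = 40.8.
A's profit: (40.8 − 14)·26.8 = 718.24.

718.24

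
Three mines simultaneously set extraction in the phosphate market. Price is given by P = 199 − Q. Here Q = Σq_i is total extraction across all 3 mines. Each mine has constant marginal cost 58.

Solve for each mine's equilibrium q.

35.25

A representative mine's profit is π_i = q_i(199 − Q) − 58q_i, with Q = q_i + Σ_{j≠i} q_j.
First-order condition: 141 − 2q_i − Σ_{j≠i} q_j = 0.
Imposing symmetry (q_j = q for all j) turns Σ_{j≠i} q_j into 2q, so 141 = 4q and q = 35.25.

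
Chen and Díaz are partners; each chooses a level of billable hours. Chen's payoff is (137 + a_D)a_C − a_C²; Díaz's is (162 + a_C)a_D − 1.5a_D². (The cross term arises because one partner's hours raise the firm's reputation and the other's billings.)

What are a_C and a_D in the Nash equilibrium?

Expanding Chen's payoff: 137a_C + a_Da_C − a_C².
∂π/∂a_C = 137 + a_D − 2a_C = 0, so a_C = 68.5 + 0.5a_D.
Likewise for Díaz: a_D = 54 + (1/3)a_C.
Plugging a_D into Chen's best response: a_C = 68.5 + 0.5(54 + (1/3)a_C) ⇒ (5/6)a_C = 95.5, so a_C = 114.6.
Then a_D = 54 + (1/3)·114.6 = 92.2.

114.6, 92.2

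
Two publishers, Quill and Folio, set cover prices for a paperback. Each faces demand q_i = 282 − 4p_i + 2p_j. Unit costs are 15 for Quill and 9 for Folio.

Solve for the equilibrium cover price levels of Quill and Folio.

56.2, 53.8

Quill's profit: π = (p_{Quill} − 15)(282 − 4p_{Quill} + 2p_{Folio}).
∂π/∂p_{Quill} = 342 − 8p_{Quill} + 2p_{Folio} = 0 ⇒ p_{Quill} = 42.75 + 0.25p_{Folio}.
Similarly p_{Folio} = 39.75 + 0.25p_{Quill}.
Solving the two reaction functions simultaneously: (1 − (0.25)(0.25))p_{Quill} = 42.75 + 0.25·39.75, so 0.9375p_{Quill} = 52.6875 and p_{Quill} = 56.2.
Then p_{Folio} = 39.75 + 0.25·56.2 = 53.8.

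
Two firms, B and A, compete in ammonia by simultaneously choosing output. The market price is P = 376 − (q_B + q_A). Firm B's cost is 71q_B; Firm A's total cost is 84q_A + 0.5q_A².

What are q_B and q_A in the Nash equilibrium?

Firm B's profit: π = q_B(376 − (q_B + q_A)) − 71q_B.
∂π/∂q_B = 305 − 2q_B − q_A = 0, so q_B = 152.5 − 0.5q_A.
For A: ∂π/∂q_A = 292 − 3q_A − q_B = 0 ⇒ q_A = 292/3 − (1/3)q_B.
Substituting the second reaction function into the first: q_B = 152.5 − 0.5(292/3 − (1/3)q_B), which gives (5/6)q_B = 623/6 ⇒ q_B = 124.6.
Then q_A = 292/3 − (1/3)·124.6 = 55.8.

124.6, 55.8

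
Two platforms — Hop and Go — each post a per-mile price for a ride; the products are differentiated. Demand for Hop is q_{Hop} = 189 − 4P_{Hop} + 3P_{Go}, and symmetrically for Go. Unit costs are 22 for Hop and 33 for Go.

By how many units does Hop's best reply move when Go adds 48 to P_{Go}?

18

Hop's profit: π = (P_{Hop} − 22)(189 − 4P_{Hop} + 3P_{Go}).
∂π/∂P_{Hop} = 277 − 8P_{Hop} + 3P_{Go} = 0 ⇒ P_{Hop} = 34.625 + 0.375P_{Go}.
The reaction-function slope is 0.375, so a 48-unit rise in P_{Go} moves P_{Hop} by 0.375 × 48 = 18. Hop's best response rises — the actions are strategic complements.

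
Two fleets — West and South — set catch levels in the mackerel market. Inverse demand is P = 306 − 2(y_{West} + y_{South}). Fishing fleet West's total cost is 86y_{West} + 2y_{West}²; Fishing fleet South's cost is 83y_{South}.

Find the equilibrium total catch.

Fishing fleet West's profit: π = y_{West}(306 − 2(y_{West} + y_{South})) − 86y_{West} − 2y_{West}².
∂π/∂y_{West} = 220 − 8y_{West} − 2y_{South} = 0, so y_{West} = 27.5 − 0.25y_{South}.
For South: ∂π/∂y_{South} = 223 − 4y_{South} − 2y_{West} = 0 ⇒ y_{South} = 55.75 − 0.5y_{West}.
Substituting the second reaction function into the first: y_{West} = 27.5 − 0.25(55.75 − 0.5y_{West}), which gives 0.875y_{West} = 13.5625 ⇒ y_{West} = 15.5.
Then y_{South} = 55.75 − 0.5·15.5 = 48.
Total catch: 15.5 + 48 = 63.5.

63.5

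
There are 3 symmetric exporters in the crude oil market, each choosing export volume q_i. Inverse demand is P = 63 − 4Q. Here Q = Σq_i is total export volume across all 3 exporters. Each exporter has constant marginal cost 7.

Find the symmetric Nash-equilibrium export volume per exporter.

A representative exporter's profit is π_i = q_i(63 − 4Q) − 7q_i, with Q = q_i + Σ_{j≠i} q_j.
First-order condition: 56 − 8q_i − 4Σ_{j≠i} q_j = 0.
With identical exporters, set every q_j = q: then 56 − 8q − 8q = 0, i.e. q = 56/16 = 3.5.

3.5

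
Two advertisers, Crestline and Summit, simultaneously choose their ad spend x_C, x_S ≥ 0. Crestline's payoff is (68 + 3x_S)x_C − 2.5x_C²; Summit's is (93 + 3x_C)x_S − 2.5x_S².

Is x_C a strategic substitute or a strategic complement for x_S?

Expanding Crestline's payoff: 68x_C + 3x_Sx_C − 2.5x_C².
∂π/∂x_C = 68 + 3x_S − 5x_C = 0, so x_C = 13.6 + 0.6x_S.
The best-response slope dx_C/dx_S = 0.6 > 0: the reaction function is upward-sloping, so the choices are strategic complements.

strategic complements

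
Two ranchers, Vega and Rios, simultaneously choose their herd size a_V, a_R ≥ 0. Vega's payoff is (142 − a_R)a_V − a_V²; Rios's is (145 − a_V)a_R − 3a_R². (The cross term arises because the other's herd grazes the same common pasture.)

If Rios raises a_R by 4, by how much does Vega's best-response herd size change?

-2

Expanding Vega's payoff: 142a_V − a_Ra_V − a_V².
∂π/∂a_V = 142 − a_R − 2a_V = 0, so a_V = 71 − 0.5a_R.
The reaction-function slope is −0.5, so a 4-unit rise in a_R moves a_V by −0.5 × 4 = −2. Vega's best response falls — the actions are strategic substitutes.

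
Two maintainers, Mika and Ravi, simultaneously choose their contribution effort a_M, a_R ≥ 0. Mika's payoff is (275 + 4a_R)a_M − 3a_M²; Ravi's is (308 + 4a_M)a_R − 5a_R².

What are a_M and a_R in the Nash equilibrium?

Expanding Mika's payoff: 275a_M + 4a_Ra_M − 3a_M².
∂π/∂a_M = 275 + 4a_R − 6a_M = 0, so a_M = 275/6 + (2/3)a_R.
Likewise for Ravi: a_R = 30.8 + 0.4a_M.
Solving the two reaction functions simultaneously: (1 − (2/3)(0.4))a_M = 275/6 + (2/3)·30.8, so (11/15)a_M = 1991/30 and a_M = 90.5.
Then a_R = 30.8 + 0.4·90.5 = 67.

90.5, 67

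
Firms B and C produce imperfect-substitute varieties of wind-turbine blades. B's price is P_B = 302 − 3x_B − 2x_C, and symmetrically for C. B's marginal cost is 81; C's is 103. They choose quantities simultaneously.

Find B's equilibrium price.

Firm B's profit: π = x_B(302 − 3x_B − 2x_C) − 81x_B.
∂π/∂x_B = 221 − 6x_B − 2x_C = 0 ⇒ x_B = 221/6 − (1/3)x_C.
Similarly x_C = 199/6 − (1/3)x_B.
Solving the two reaction functions simultaneously: (1 − (−1/3)(−1/3))x_B = 221/6 − (1/3)·(199/6), so (8/9)x_B = 232/9 and x_B = 29.
Then x_C = 199/6 − (1/3)·29 = 23.5.
P_B = 302 − 3·29 − 2·23.5 = 168.

168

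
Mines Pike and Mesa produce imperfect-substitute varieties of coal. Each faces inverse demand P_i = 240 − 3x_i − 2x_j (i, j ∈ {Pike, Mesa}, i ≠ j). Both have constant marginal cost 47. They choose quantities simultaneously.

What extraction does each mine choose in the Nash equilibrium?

24.125

Mine Pike's profit: π = x_{Pike}(240 − 3x_{Pike} − 2x_{Mesa}) − 47x_{Pike}.
∂π/∂x_{Pike} = 193 − 6x_{Pike} − 2x_{Mesa} = 0 ⇒ x_{Pike} = 193/6 − (1/3)x_{Mesa}.
Setting x_{Pike} = x_{Mesa} in the reaction function: x_{Pike} = 193/6 − (1/3)x_{Pike}, so x_{Pike} = (193/6) / (4/3) = 24.125.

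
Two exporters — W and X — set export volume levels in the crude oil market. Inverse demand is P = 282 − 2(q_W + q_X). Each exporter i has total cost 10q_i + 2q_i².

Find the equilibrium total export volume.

54.4

Exporter W's profit: π = q_W(282 − 2(q_W + q_X)) − 10q_W − 2q_W².
∂π/∂q_W = 272 − 8q_W − 2q_X = 0, so q_W = 34 − 0.25q_X.
By symmetry q_X = q_W; substituting into the reaction function, 1.25q_W = 34 and q_W = 27.2.
Total export volume: 27.2 + 27.2 = 54.4.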